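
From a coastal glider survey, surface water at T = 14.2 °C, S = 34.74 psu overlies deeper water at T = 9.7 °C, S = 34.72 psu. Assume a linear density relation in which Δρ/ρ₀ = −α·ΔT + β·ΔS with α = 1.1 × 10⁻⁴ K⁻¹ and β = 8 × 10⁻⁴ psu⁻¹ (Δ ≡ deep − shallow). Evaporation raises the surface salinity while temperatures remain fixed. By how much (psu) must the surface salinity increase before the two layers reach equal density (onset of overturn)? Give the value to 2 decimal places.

0.60 psu

Neutral buoyancy requires −α(T_deep − T_surf) + β(S_deep − S_surf′) = 0.
S_surf′ = S_deep − (α/β)·ΔT = 34.72 − (1.1 × 10⁻⁴/8 × 10⁻⁴)·(-4.5) = 35.3387 psu.
Increase required: 35.3387 − 34.74 = 0.5987 psu.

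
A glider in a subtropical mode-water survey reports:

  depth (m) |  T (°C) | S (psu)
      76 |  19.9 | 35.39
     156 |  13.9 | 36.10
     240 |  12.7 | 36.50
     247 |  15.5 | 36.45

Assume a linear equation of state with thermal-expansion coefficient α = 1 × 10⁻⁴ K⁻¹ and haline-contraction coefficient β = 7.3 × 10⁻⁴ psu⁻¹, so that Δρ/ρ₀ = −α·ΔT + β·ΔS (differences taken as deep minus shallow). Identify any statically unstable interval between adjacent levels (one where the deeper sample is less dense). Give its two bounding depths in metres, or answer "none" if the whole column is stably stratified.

240–247 m

Evaluate Δρ/ρ₀ = −αΔT + βΔS across each adjacent pair:
  76–156 m: −αΔT+βΔS = −(1 × 10⁻⁴)(-6.0)+(7.3 × 10⁻⁴)(+0.71) = 1.1 × 10⁻³ → stable
  156–240 m: −αΔT+βΔS = −(1 × 10⁻⁴)(-1.2)+(7.3 × 10⁻⁴)(+0.40) = 4.1 × 10⁻⁴ → stable
  240–247 m: −αΔT+βΔS = −(1 × 10⁻⁴)(+2.8)+(7.3 × 10⁻⁴)(-0.05) = -3.2 × 10⁻⁴ → UNSTABLE
The 240–247 m interval has Δρ < 0: lighter water underlies denser water.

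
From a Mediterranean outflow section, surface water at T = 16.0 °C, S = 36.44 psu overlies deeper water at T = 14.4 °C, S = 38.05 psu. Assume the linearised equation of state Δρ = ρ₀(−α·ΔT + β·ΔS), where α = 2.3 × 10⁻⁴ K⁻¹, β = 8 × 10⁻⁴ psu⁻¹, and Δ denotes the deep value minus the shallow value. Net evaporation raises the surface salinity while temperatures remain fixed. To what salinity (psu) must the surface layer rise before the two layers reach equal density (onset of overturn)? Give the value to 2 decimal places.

38.51 psu

Neutral buoyancy requires −α(T_deep − T_surf) + β(S_deep − S_surf′) = 0.
S_surf′ = S_deep − (α/β)·ΔT = 38.05 − (2.3 × 10⁻⁴/8 × 10⁻⁴)·(-1.6) = 38.5100 psu.
Increase required: 38.5100 − 36.44 = 2.0700 psu.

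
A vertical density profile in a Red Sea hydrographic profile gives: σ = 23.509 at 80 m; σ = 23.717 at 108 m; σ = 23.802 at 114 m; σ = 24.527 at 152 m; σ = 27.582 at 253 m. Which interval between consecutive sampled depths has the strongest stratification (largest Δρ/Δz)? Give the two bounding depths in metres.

152–253 m

Compute the density gradient over each adjacent pair:
  80–108 m: Δρ/Δz = 0.208/28 = 7.4 × 10⁻³ kg m⁻⁴
  108–114 m: Δρ/Δz = 0.085/6 = 0.014 kg m⁻⁴
  114–152 m: Δρ/Δz = 0.725/38 = 0.019 kg m⁻⁴
  152–253 m: Δρ/Δz = 3.055/101 = 0.030 kg m⁻⁴
The largest gradient is in the 152–253 m interval — the pycnocline.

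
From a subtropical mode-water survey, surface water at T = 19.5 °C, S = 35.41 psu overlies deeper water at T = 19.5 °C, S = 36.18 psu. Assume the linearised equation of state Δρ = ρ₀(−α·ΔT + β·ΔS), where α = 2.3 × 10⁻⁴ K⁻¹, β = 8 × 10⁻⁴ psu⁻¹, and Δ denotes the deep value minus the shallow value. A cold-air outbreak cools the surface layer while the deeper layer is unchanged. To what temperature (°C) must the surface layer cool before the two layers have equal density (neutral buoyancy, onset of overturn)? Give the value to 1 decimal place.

Neutral buoyancy requires Δρ = 0, i.e. −α(T_deep − T_surf′) + β(S_deep − S_surf) = 0.
T_surf′ = T_deep − (β/α)·ΔS = 19.5 − (8 × 10⁻⁴/2.3 × 10⁻⁴)·(+0.77) = 16.822 °C.
Cooling required: 19.5 − (16.822) = 2.678 °C.

16.8 °C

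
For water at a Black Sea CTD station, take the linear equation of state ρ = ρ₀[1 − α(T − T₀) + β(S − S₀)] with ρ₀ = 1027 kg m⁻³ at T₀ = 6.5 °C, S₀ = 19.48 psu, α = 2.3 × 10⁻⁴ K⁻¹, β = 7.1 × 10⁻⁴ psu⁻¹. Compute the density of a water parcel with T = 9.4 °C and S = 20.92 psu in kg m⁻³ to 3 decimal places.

T − T₀ = +2.9 K, S − S₀ = +1.44 psu.
Bracket = 1 − α·(+2.9) + β·(+1.44) = 1 + (3.554 × 10⁻⁴) = 1.0003554.
ρ = 1027 × 1.0003554 = 1027.365 kg m⁻³.

1027.365 kg m⁻³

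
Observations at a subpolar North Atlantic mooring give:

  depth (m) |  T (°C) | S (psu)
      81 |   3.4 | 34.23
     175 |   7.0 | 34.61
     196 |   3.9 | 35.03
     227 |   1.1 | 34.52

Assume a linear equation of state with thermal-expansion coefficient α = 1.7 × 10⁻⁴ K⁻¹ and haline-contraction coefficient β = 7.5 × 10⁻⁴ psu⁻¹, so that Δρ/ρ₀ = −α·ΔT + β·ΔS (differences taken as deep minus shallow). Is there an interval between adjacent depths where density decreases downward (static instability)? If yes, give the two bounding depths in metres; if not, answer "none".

Evaluate Δρ/ρ₀ = −αΔT + βΔS across each adjacent pair:
  81–175 m: −αΔT+βΔS = −(1.7 × 10⁻⁴)(+3.6)+(7.5 × 10⁻⁴)(+0.38) = -3.3 × 10⁻⁴ → UNSTABLE
  175–196 m: −αΔT+βΔS = −(1.7 × 10⁻⁴)(-3.1)+(7.5 × 10⁻⁴)(+0.42) = 8.4 × 10⁻⁴ → stable
  196–227 m: −αΔT+βΔS = −(1.7 × 10⁻⁴)(-2.8)+(7.5 × 10⁻⁴)(-0.51) = 9.3 × 10⁻⁵ → stable
The 81–175 m interval has Δρ < 0: lighter water underlies denser water.

81–175 m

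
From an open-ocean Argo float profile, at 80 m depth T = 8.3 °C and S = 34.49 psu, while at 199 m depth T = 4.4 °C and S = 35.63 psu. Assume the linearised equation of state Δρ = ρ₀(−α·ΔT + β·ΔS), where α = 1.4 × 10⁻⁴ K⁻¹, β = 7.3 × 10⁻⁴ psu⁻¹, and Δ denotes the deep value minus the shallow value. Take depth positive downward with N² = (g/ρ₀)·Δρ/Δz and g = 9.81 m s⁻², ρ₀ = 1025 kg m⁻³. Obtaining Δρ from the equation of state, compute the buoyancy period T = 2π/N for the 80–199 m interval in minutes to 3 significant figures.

9.82 min

ΔT = -3.9 K, ΔS = +1.14 psu (deep − shallow).
Δρ/ρ₀ = −αΔT + βΔS = 5.46 × 10⁻⁴ + 8.322 × 10⁻⁴ = 1.3782 × 10⁻³, so Δρ ≈ 1.413 kg m⁻³.
N² = (g/ρ₀)·Δρ/Δz = g·(Δρ/ρ₀)/Δz = 9.81 × 1.3782 × 10⁻³ / 119 = 1.1361 × 10⁻⁴ s⁻².
N = √(1.1361 × 10⁻⁴) = 0.010659 rad s⁻¹ → T = 2π/N = 589.47 s = 9.8245 min ≈ 9.82 min.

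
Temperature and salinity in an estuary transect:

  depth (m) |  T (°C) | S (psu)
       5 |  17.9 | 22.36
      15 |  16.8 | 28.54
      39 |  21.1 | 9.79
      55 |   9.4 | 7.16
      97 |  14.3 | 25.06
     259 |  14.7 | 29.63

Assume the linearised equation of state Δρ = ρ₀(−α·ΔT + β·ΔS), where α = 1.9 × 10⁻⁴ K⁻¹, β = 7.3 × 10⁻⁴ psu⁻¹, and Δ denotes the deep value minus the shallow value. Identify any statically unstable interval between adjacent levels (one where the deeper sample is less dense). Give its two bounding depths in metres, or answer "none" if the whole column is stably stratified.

Evaluate Δρ/ρ₀ = −αΔT + βΔS across each adjacent pair:
  5–15 m: −αΔT+βΔS = −(1.9 × 10⁻⁴)(-1.1)+(7.3 × 10⁻⁴)(+6.18) = 4.7 × 10⁻³ → stable
  15–39 m: −αΔT+βΔS = −(1.9 × 10⁻⁴)(+4.3)+(7.3 × 10⁻⁴)(-18.75) = -0.015 → UNSTABLE
  39–55 m: −αΔT+βΔS = −(1.9 × 10⁻⁴)(-11.7)+(7.3 × 10⁻⁴)(-2.63) = 3.0 × 10⁻⁴ → stable
  55–97 m: −αΔT+βΔS = −(1.9 × 10⁻⁴)(+4.9)+(7.3 × 10⁻⁴)(+17.90) = 0.012 → stable
  97–259 m: −αΔT+βΔS = −(1.9 × 10⁻⁴)(+0.4)+(7.3 × 10⁻⁴)(+4.57) = 3.3 × 10⁻³ → stable
The 15–39 m interval has Δρ < 0: lighter water underlies denser water.

15–39 m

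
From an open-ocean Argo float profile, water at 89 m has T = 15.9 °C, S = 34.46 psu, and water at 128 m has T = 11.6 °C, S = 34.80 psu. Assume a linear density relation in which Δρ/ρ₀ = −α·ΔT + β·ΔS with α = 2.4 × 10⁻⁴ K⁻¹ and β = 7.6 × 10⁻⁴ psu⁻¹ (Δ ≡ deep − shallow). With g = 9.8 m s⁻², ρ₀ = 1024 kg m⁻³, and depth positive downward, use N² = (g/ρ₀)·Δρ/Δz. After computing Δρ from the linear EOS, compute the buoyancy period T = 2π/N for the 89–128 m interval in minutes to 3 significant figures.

5.82 min

ΔT = -4.3 K, ΔS = +0.34 psu (deep − shallow).
Δρ/ρ₀ = −αΔT + βΔS = 1.032 × 10⁻³ + 2.584 × 10⁻⁴ = 1.2904 × 10⁻³, so Δρ ≈ 1.321 kg m⁻³.
N² = (g/ρ₀)·Δρ/Δz = g·(Δρ/ρ₀)/Δz = 9.8 × 1.2904 × 10⁻³ / 39 = 3.2425 × 10⁻⁴ s⁻².
N = √(3.2425 × 10⁻⁴) = 0.018007 rad s⁻¹ → T = 2π/N = 348.93 s = 5.8155 min ≈ 5.82 min.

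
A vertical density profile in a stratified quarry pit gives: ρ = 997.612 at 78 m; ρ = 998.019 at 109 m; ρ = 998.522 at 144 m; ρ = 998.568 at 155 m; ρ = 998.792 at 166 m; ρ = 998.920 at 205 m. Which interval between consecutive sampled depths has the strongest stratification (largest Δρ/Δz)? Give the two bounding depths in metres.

Compute the density gradient over each adjacent pair:
  78–109 m: Δρ/Δz = 0.407/31 = 0.013 kg m⁻⁴
  109–144 m: Δρ/Δz = 0.503/35 = 0.014 kg m⁻⁴
  144–155 m: Δρ/Δz = 0.046/11 = 4.2 × 10⁻³ kg m⁻⁴
  155–166 m: Δρ/Δz = 0.224/11 = 0.020 kg m⁻⁴
  166–205 m: Δρ/Δz = 0.128/39 = 3.3 × 10⁻³ kg m⁻⁴
The largest gradient is in the 155–166 m interval — the pycnocline.

155–166 m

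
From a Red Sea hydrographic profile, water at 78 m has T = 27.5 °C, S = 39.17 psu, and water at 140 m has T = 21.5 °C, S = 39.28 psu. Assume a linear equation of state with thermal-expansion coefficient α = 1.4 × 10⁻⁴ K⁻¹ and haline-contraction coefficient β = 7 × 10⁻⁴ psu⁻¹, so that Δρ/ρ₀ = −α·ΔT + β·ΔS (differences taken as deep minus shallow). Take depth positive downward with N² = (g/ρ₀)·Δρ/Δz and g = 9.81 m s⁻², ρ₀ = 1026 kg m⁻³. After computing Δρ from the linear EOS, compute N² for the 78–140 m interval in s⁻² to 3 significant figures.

ΔT = -6.0 K, ΔS = +0.11 psu (deep − shallow).
Δρ/ρ₀ = −αΔT + βΔS = 8.40 × 10⁻⁴ + 7.70 × 10⁻⁵ = 9.17 × 10⁻⁴, so Δρ ≈ 0.9408 kg m⁻³.
N² = (g/ρ₀)·Δρ/Δz = g·(Δρ/ρ₀)/Δz = 9.81 × 9.17 × 10⁻⁴ / 62 = 1.4509 × 10⁻⁴ s⁻² ≈ 1.45 × 10⁻⁴ s⁻².

1.45 × 10⁻⁴ s⁻²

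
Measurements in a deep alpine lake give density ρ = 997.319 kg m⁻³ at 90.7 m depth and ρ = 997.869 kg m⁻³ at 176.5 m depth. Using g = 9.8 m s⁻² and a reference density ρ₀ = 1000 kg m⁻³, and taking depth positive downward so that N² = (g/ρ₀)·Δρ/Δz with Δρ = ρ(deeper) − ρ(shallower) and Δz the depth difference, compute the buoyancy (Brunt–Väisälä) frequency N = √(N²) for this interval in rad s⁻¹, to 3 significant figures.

7.93 × 10⁻³ rad s⁻¹

Δρ = 997.869 − 997.319 = 0.550 kg m⁻³ over Δz = 176.5 − 90.7 = 85.8 m.
N² = (9.8/1000) × (0.550/85.8) = 6.2821 × 10⁻⁵ s⁻².
N = √(6.2821 × 10⁻⁵) = 7.9260 × 10⁻³ rad s⁻¹ ≈ 7.93 × 10⁻³ rad s⁻¹.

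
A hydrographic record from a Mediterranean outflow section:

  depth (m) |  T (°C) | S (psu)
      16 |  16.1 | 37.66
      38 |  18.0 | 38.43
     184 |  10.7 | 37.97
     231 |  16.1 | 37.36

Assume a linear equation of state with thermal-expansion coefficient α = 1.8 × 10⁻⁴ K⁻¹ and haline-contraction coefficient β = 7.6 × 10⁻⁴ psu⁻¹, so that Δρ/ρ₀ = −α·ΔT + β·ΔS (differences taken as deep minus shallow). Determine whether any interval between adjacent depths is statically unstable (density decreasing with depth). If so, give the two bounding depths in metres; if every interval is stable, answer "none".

Evaluate Δρ/ρ₀ = −αΔT + βΔS across each adjacent pair:
  16–38 m: −αΔT+βΔS = −(1.8 × 10⁻⁴)(+1.9)+(7.6 × 10⁻⁴)(+0.77) = 2.4 × 10⁻⁴ → stable
  38–184 m: −αΔT+βΔS = −(1.8 × 10⁻⁴)(-7.3)+(7.6 × 10⁻⁴)(-0.46) = 9.6 × 10⁻⁴ → stable
  184–231 m: −αΔT+βΔS = −(1.8 × 10⁻⁴)(+5.4)+(7.6 × 10⁻⁴)(-0.61) = -1.4 × 10⁻³ → UNSTABLE
The 184–231 m interval has Δρ < 0: lighter water underlies denser water.

184–231 m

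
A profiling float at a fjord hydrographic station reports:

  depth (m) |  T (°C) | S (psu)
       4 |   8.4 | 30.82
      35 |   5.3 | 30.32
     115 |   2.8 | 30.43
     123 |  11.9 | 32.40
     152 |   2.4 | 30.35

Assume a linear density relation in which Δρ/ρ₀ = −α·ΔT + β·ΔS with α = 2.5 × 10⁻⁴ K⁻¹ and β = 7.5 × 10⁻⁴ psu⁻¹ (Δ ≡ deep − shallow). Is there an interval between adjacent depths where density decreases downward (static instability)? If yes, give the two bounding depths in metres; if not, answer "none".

115–123 m

Evaluate Δρ/ρ₀ = −αΔT + βΔS across each adjacent pair:
  4–35 m: −αΔT+βΔS = −(2.5 × 10⁻⁴)(-3.1)+(7.5 × 10⁻⁴)(-0.50) = 4.0 × 10⁻⁴ → stable
  35–115 m: −αΔT+βΔS = −(2.5 × 10⁻⁴)(-2.5)+(7.5 × 10⁻⁴)(+0.11) = 7.1 × 10⁻⁴ → stable
  115–123 m: −αΔT+βΔS = −(2.5 × 10⁻⁴)(+9.1)+(7.5 × 10⁻⁴)(+1.97) = -8.0 × 10⁻⁴ → UNSTABLE
  123–152 m: −αΔT+βΔS = −(2.5 × 10⁻⁴)(-9.5)+(7.5 × 10⁻⁴)(-2.05) = 8.4 × 10⁻⁴ → stable
The 115–123 m interval has Δρ < 0: lighter water underlies denser water.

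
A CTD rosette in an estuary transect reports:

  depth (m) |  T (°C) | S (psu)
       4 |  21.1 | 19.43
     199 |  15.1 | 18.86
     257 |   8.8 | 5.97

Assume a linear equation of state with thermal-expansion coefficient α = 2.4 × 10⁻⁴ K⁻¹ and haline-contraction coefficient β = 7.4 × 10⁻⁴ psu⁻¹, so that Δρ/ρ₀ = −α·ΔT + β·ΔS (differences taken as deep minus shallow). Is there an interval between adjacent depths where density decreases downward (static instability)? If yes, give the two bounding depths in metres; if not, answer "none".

Evaluate Δρ/ρ₀ = −αΔT + βΔS across each adjacent pair:
  4–199 m: −αΔT+βΔS = −(2.4 × 10⁻⁴)(-6.0)+(7.4 × 10⁻⁴)(-0.57) = 1.0 × 10⁻³ → stable
  199–257 m: −αΔT+βΔS = −(2.4 × 10⁻⁴)(-6.3)+(7.4 × 10⁻⁴)(-12.89) = -8.0 × 10⁻³ → UNSTABLE
The 199–257 m interval has Δρ < 0: lighter water underlies denser water.

199–257 m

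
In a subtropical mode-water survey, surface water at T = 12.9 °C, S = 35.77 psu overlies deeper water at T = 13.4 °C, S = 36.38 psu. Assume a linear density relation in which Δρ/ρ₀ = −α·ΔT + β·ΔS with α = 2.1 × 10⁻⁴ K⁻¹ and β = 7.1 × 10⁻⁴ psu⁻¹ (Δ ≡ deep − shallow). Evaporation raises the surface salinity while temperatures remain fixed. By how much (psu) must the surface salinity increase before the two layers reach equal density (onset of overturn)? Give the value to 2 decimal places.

Neutral buoyancy requires −α(T_deep − T_surf) + β(S_deep − S_surf′) = 0.
S_surf′ = S_deep − (α/β)·ΔT = 36.38 − (2.1 × 10⁻⁴/7.1 × 10⁻⁴)·(+0.5) = 36.2321 psu.
Increase required: 36.2321 − 35.77 = 0.4621 psu.

0.46 psu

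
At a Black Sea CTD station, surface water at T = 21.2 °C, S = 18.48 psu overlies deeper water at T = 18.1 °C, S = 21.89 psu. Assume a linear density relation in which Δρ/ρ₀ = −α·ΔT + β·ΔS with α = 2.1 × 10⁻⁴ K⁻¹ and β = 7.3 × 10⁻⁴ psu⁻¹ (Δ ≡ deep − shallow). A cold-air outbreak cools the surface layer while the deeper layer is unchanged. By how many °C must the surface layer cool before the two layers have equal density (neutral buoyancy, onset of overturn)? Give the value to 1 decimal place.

Neutral buoyancy requires Δρ = 0, i.e. −α(T_deep − T_surf′) + β(S_deep − S_surf) = 0.
T_surf′ = T_deep − (β/α)·ΔS = 18.1 − (7.3 × 10⁻⁴/2.1 × 10⁻⁴)·(+3.41) = 6.246 °C.
Cooling required: 21.2 − (6.246) = 14.954 °C.

15.0 °C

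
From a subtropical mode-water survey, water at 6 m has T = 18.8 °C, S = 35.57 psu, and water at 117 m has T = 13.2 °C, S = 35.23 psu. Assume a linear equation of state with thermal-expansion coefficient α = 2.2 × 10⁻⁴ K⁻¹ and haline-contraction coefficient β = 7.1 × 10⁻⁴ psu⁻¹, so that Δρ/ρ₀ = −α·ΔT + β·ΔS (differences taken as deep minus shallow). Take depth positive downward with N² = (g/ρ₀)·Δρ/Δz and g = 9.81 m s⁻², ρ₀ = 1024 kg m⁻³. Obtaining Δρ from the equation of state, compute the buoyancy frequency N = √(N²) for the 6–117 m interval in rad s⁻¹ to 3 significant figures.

ΔT = -5.6 K, ΔS = -0.34 psu (deep − shallow).
Δρ/ρ₀ = −αΔT + βΔS = 1.232 × 10⁻³ − 2.414 × 10⁻⁴ = 9.906 × 10⁻⁴, so Δρ ≈ 1.014 kg m⁻³.
N² = (g/ρ₀)·Δρ/Δz = g·(Δρ/ρ₀)/Δz = 9.81 × 9.906 × 10⁻⁴ / 111 = 8.7548 × 10⁻⁵ s⁻².
N = √(8.7548 × 10⁻⁵) = 9.3567 × 10⁻³ rad s⁻¹ ≈ 9.36 × 10⁻³ rad s⁻¹.

9.36 × 10⁻³ rad s⁻¹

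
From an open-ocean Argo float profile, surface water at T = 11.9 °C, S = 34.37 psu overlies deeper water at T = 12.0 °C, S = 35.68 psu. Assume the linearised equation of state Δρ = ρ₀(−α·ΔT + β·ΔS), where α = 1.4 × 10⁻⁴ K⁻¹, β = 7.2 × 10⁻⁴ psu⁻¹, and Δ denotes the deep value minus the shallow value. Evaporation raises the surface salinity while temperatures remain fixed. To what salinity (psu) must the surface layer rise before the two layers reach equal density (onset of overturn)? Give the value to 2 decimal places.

35.66 psu

Neutral buoyancy requires −α(T_deep − T_surf) + β(S_deep − S_surf′) = 0.
S_surf′ = S_deep − (α/β)·ΔT = 35.68 − (1.4 × 10⁻⁴/7.2 × 10⁻⁴)·(+0.1) = 35.6606 psu.
Increase required: 35.6606 − 34.37 = 1.2906 psu.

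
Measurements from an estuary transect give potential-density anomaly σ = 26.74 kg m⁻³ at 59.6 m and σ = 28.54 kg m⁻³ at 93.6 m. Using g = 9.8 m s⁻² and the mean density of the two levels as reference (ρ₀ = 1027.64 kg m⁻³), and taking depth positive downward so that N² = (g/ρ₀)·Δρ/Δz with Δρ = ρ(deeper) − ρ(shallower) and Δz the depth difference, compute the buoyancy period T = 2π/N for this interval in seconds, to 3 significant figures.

280 s

Δρ = 1028.54 − 1026.74 = 1.80 kg m⁻³ over Δz = 93.6 − 59.6 = 34 m.
N² = (9.8/1027.64) × (1.80/34) = 5.0487 × 10⁻⁴ s⁻².
N = √(5.0487 × 10⁻⁴) = 0.022469 rad s⁻¹, so T = 2π/N = 279.64 s ≈ 280 s.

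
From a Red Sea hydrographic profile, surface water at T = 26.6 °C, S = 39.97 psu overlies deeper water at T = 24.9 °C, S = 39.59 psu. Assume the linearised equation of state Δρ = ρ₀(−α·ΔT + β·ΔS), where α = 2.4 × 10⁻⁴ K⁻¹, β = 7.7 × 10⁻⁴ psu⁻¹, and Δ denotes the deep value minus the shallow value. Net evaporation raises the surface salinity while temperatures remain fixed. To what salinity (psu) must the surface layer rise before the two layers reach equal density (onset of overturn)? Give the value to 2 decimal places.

40.12 psu

Neutral buoyancy requires −α(T_deep − T_surf) + β(S_deep − S_surf′) = 0.
S_surf′ = S_deep − (α/β)·ΔT = 39.59 − (2.4 × 10⁻⁴/7.7 × 10⁻⁴)·(-1.7) = 40.1199 psu.
Increase required: 40.1199 − 39.97 = 0.1499 psu.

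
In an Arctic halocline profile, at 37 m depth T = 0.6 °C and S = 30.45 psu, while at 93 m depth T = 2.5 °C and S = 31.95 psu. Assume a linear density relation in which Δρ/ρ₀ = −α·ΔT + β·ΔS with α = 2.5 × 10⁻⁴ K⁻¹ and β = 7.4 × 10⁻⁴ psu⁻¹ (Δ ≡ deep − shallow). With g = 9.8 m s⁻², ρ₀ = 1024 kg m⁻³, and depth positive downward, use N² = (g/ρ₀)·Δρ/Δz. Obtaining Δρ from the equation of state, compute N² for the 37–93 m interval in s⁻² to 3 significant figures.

ΔT = +1.9 K, ΔS = +1.50 psu (deep − shallow).
Δρ/ρ₀ = −αΔT + βΔS = -4.75 × 10⁻⁴ + 1.11 × 10⁻³ = 6.35 × 10⁻⁴, so Δρ ≈ 0.6502 kg m⁻³.
N² = (g/ρ₀)·Δρ/Δz = g·(Δρ/ρ₀)/Δz = 9.8 × 6.35 × 10⁻⁴ / 56 = 1.1112 × 10⁻⁴ s⁻² ≈ 1.11 × 10⁻⁴ s⁻².

1.11 × 10⁻⁴ s⁻²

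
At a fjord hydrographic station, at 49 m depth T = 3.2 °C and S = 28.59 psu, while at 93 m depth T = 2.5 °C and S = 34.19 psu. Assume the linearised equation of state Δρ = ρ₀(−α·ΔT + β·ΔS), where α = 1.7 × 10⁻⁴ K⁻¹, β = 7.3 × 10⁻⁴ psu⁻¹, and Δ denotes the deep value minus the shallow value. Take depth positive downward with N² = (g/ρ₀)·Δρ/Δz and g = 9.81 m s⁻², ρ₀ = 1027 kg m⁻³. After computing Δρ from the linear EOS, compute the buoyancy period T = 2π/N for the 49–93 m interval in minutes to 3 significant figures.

ΔT = -0.7 K, ΔS = +5.60 psu (deep − shallow).
Δρ/ρ₀ = −αΔT + βΔS = 1.19 × 10⁻⁴ + 4.088 × 10⁻³ = 4.207 × 10⁻³, so Δρ ≈ 4.321 kg m⁻³.
N² = (g/ρ₀)·Δρ/Δz = g·(Δρ/ρ₀)/Δz = 9.81 × 4.207 × 10⁻³ / 44 = 9.3797 × 10⁻⁴ s⁻².
N = √(9.3797 × 10⁻⁴) = 0.030626 rad s⁻¹ → T = 2π/N = 205.16 s = 3.4193 min ≈ 3.42 min.

3.42 min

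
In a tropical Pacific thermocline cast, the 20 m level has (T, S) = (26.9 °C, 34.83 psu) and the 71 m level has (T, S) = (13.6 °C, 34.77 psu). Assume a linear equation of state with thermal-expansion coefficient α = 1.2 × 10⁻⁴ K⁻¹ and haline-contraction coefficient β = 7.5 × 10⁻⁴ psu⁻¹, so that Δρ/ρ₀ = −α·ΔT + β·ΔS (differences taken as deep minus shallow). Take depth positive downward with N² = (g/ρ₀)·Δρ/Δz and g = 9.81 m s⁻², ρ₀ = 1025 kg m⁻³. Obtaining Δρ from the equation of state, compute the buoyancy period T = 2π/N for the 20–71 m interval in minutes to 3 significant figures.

ΔT = -13.3 K, ΔS = -0.06 psu (deep − shallow).
Δρ/ρ₀ = −αΔT + βΔS = 1.596 × 10⁻³ − 4.50 × 10⁻⁵ = 1.551 × 10⁻³, so Δρ ≈ 1.590 kg m⁻³.
N² = (g/ρ₀)·Δρ/Δz = g·(Δρ/ρ₀)/Δz = 9.81 × 1.551 × 10⁻³ / 51 = 2.9834 × 10⁻⁴ s⁻².
N = √(2.9834 × 10⁻⁴) = 0.017273 rad s⁻¹ → T = 2π/N = 363.76 s = 6.0627 min ≈ 6.06 min.

6.06 min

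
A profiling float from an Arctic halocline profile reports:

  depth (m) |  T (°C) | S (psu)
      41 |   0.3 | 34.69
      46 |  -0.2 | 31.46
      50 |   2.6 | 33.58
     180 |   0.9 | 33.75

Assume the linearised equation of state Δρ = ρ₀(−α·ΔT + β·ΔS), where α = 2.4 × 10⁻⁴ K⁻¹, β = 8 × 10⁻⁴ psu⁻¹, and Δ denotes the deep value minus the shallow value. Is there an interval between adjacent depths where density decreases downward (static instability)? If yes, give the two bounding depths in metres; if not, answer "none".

41–46 m

Evaluate Δρ/ρ₀ = −αΔT + βΔS across each adjacent pair:
  41–46 m: −αΔT+βΔS = −(2.4 × 10⁻⁴)(-0.5)+(8 × 10⁻⁴)(-3.23) = -2.5 × 10⁻³ → UNSTABLE
  46–50 m: −αΔT+βΔS = −(2.4 × 10⁻⁴)(+2.8)+(8 × 10⁻⁴)(+2.12) = 1.0 × 10⁻³ → stable
  50–180 m: −αΔT+βΔS = −(2.4 × 10⁻⁴)(-1.7)+(8 × 10⁻⁴)(+0.17) = 5.4 × 10⁻⁴ → stable
The 41–46 m interval has Δρ < 0: lighter water underlies denser water.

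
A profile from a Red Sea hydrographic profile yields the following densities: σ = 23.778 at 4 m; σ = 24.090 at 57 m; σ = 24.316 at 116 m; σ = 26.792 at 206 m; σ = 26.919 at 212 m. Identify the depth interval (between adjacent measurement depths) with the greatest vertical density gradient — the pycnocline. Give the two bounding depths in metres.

Compute the density gradient over each adjacent pair:
  4–57 m: Δρ/Δz = 0.312/53 = 5.9 × 10⁻³ kg m⁻⁴
  57–116 m: Δρ/Δz = 0.226/59 = 3.8 × 10⁻³ kg m⁻⁴
  116–206 m: Δρ/Δz = 2.476/90 = 0.028 kg m⁻⁴
  206–212 m: Δρ/Δz = 0.127/6 = 0.021 kg m⁻⁴
The largest gradient is in the 116–206 m interval — the pycnocline.

116–206 m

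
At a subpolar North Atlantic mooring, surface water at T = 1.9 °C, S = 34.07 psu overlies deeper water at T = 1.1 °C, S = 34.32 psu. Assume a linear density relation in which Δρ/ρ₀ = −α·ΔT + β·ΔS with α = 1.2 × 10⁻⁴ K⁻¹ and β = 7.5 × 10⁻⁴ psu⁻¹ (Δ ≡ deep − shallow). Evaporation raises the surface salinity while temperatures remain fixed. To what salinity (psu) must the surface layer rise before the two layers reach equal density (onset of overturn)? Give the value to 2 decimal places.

Neutral buoyancy requires −α(T_deep − T_surf) + β(S_deep − S_surf′) = 0.
S_surf′ = S_deep − (α/β)·ΔT = 34.32 − (1.2 × 10⁻⁴/7.5 × 10⁻⁴)·(-0.8) = 34.4480 psu.
Increase required: 34.4480 − 34.07 = 0.3780 psu.

34.45 psu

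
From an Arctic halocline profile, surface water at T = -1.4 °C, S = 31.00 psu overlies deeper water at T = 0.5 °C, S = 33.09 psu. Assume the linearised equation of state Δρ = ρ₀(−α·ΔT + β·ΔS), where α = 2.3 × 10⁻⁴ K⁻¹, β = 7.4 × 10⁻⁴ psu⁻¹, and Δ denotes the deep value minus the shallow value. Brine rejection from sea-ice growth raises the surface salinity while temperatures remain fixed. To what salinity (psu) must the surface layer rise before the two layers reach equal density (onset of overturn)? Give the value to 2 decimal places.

32.50 psu

Neutral buoyancy requires −α(T_deep − T_surf) + β(S_deep − S_surf′) = 0.
S_surf′ = S_deep − (α/β)·ΔT = 33.09 − (2.3 × 10⁻⁴/7.4 × 10⁻⁴)·(+1.9) = 32.4995 psu.
Increase required: 32.4995 − 31.00 = 1.4995 psu.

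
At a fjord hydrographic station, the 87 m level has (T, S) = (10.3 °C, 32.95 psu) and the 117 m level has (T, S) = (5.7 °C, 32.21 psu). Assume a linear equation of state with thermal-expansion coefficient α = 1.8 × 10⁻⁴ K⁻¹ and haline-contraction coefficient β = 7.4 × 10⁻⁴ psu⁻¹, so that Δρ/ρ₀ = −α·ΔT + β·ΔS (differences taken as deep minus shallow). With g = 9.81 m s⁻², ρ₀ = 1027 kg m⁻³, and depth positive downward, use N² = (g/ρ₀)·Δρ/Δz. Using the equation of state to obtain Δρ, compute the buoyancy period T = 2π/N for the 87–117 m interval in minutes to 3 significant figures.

ΔT = -4.6 K, ΔS = -0.74 psu (deep − shallow).
Δρ/ρ₀ = −αΔT + βΔS = 8.28 × 10⁻⁴ − 5.476 × 10⁻⁴ = 2.804 × 10⁻⁴, so Δρ ≈ 0.2880 kg m⁻³.
N² = (g/ρ₀)·Δρ/Δz = g·(Δρ/ρ₀)/Δz = 9.81 × 2.804 × 10⁻⁴ / 30 = 9.1691 × 10⁻⁵ s⁻².
N = √(9.1691 × 10⁻⁵) = 9.5755 × 10⁻³ rad s⁻¹ → T = 2π/N = 656.17 s = 10.936 min ≈ 10.9 min.

10.9 min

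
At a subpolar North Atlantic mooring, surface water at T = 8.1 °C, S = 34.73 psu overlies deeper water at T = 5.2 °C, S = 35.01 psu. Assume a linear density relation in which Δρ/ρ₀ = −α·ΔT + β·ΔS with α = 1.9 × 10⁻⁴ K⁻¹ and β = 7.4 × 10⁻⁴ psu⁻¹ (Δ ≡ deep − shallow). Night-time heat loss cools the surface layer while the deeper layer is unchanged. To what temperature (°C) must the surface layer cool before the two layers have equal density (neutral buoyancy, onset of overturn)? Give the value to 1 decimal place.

Neutral buoyancy requires Δρ = 0, i.e. −α(T_deep − T_surf′) + β(S_deep − S_surf) = 0.
T_surf′ = T_deep − (β/α)·ΔS = 5.2 − (7.4 × 10⁻⁴/1.9 × 10⁻⁴)·(+0.28) = 4.109 °C.
Cooling required: 8.1 − (4.109) = 3.991 °C.

4.1 °C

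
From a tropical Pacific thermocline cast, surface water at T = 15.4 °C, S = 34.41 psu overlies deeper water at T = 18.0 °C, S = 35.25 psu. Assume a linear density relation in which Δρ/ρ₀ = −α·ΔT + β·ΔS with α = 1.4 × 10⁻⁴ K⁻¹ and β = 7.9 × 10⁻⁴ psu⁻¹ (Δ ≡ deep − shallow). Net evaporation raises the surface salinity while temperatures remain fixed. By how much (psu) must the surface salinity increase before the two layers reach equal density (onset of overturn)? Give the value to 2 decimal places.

Neutral buoyancy requires −α(T_deep − T_surf) + β(S_deep − S_surf′) = 0.
S_surf′ = S_deep − (α/β)·ΔT = 35.25 − (1.4 × 10⁻⁴/7.9 × 10⁻⁴)·(+2.6) = 34.7892 psu.
Increase required: 34.7892 − 34.41 = 0.3792 psu.

0.38 psu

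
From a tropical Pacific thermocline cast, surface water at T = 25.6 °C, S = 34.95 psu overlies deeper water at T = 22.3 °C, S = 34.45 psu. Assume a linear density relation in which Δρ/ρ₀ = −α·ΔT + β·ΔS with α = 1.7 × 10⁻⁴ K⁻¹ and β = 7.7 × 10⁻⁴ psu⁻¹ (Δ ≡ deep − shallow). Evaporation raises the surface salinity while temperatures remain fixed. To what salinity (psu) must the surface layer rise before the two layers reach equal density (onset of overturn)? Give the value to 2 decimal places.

Neutral buoyancy requires −α(T_deep − T_surf) + β(S_deep − S_surf′) = 0.
S_surf′ = S_deep − (α/β)·ΔT = 34.45 − (1.7 × 10⁻⁴/7.7 × 10⁻⁴)·(-3.3) = 35.1786 psu.
Increase required: 35.1786 − 34.95 = 0.2286 psu.

35.18 psu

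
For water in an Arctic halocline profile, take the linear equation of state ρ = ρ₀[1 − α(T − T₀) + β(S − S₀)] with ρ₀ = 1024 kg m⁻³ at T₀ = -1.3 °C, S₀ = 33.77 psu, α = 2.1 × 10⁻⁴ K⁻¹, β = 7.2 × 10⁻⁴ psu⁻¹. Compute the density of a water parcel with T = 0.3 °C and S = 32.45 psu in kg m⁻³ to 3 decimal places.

T − T₀ = +1.6 K, S − S₀ = -1.32 psu.
Bracket = 1 − α·(+1.6) + β·(-1.32) = 1 + (-1.2864 × 10⁻³) = 0.9987136.
ρ = 1024 × 0.9987136 = 1022.683 kg m⁻³.

1022.683 kg m⁻³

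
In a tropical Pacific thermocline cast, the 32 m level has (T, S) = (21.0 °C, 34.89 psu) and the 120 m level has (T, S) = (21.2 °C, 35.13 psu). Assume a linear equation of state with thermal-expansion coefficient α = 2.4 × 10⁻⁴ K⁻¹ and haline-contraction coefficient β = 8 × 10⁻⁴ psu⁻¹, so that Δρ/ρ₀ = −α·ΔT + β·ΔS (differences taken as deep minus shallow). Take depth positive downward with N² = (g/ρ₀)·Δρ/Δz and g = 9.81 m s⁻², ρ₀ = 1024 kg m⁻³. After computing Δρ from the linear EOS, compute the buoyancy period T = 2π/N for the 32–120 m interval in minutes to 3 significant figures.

26.1 min

ΔT = +0.2 K, ΔS = +0.24 psu (deep − shallow).
Δρ/ρ₀ = −αΔT + βΔS = -4.80 × 10⁻⁵ + 1.92 × 10⁻⁴ = 1.44 × 10⁻⁴, so Δρ ≈ 0.1475 kg m⁻³.
N² = (g/ρ₀)·Δρ/Δz = g·(Δρ/ρ₀)/Δz = 9.81 × 1.44 × 10⁻⁴ / 88 = 1.6053 × 10⁻⁵ s⁻².
N = √(1.6053 × 10⁻⁵) = 4.0066 × 10⁻³ rad s⁻¹ → T = 2π/N = 1.5682 × 10³ s = 26.137 min ≈ 26.1 min.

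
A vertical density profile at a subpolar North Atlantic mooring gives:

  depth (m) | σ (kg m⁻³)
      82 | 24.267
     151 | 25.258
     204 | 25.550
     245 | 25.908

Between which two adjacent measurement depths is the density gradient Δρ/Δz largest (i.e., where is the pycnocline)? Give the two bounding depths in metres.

82–151 m

Compute the density gradient over each adjacent pair:
  82–151 m: Δρ/Δz = 0.991/69 = 0.014 kg m⁻⁴
  151–204 m: Δρ/Δz = 0.292/53 = 5.5 × 10⁻³ kg m⁻⁴
  204–245 m: Δρ/Δz = 0.358/41 = 8.7 × 10⁻³ kg m⁻⁴
The largest gradient is in the 82–151 m interval — the pycnocline.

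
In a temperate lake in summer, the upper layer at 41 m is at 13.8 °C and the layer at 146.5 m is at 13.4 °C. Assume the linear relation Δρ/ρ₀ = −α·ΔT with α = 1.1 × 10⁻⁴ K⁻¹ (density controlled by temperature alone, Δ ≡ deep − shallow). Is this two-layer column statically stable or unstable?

stable

ΔT = 13.4 − 13.8 = -0.4 K, so Δρ/ρ₀ = −αΔT = 4.40 × 10⁻⁵.
Δρ/ρ₀ > 0, so Δρ > 0: deeper water is denser → statically stable.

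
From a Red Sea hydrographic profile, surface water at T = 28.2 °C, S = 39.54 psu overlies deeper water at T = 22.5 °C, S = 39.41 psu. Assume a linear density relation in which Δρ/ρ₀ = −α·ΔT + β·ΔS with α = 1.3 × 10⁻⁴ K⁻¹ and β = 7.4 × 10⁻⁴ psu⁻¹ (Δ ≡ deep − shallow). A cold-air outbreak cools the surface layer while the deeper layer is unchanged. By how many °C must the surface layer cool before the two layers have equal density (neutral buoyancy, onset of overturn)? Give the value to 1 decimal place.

5.0 °C

Neutral buoyancy requires Δρ = 0, i.e. −α(T_deep − T_surf′) + β(S_deep − S_surf) = 0.
T_surf′ = T_deep − (β/α)·ΔS = 22.5 − (7.4 × 10⁻⁴/1.3 × 10⁻⁴)·(-0.13) = 23.240 °C.
Cooling required: 28.2 − (23.240) = 4.960 °C.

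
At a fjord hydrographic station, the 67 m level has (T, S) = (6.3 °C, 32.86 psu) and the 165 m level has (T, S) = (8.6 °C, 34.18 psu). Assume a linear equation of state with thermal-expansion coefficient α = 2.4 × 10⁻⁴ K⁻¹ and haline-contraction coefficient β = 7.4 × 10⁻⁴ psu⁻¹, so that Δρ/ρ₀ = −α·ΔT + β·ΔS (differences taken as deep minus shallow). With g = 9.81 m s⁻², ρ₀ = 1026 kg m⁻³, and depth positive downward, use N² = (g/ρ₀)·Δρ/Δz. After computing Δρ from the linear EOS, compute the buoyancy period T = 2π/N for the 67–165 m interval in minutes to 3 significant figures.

16.1 min

ΔT = +2.3 K, ΔS = +1.32 psu (deep − shallow).
Δρ/ρ₀ = −αΔT + βΔS = -5.52 × 10⁻⁴ + 9.768 × 10⁻⁴ = 4.248 × 10⁻⁴, so Δρ ≈ 0.4358 kg m⁻³.
N² = (g/ρ₀)·Δρ/Δz = g·(Δρ/ρ₀)/Δz = 9.81 × 4.248 × 10⁻⁴ / 98 = 4.2523 × 10⁻⁵ s⁻².
N = √(4.2523 × 10⁻⁵) = 6.5210 × 10⁻³ rad s⁻¹ → T = 2π/N = 963.53 s = 16.059 min ≈ 16.1 min.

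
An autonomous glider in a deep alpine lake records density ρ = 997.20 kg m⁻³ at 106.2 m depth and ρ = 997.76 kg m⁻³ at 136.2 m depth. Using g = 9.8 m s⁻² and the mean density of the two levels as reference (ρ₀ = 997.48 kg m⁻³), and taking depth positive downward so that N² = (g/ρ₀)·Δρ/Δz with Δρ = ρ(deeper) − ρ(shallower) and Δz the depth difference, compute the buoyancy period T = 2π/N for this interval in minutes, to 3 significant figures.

7.73 min

Δρ = 997.76 − 997.20 = 0.56 kg m⁻³ over Δz = 136.2 − 106.2 = 30 m.
N² = (9.8/997.48) × (0.56/30) = 1.8340 × 10⁻⁴ s⁻².
N = √(1.8340 × 10⁻⁴) = 0.013543 rad s⁻¹, so T = 2π/N = 463.94 s = 7.7323 min ≈ 7.73 min.
Since Δρ > 0 the layer is stably stratified.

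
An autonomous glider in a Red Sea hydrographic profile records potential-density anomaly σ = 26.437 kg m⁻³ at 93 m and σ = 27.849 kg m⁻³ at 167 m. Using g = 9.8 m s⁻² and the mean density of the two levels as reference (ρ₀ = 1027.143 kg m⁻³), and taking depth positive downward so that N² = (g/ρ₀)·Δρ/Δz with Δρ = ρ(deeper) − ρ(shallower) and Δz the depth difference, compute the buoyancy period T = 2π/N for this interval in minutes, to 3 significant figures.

Δρ = 1027.849 − 1026.437 = 1.412 kg m⁻³ over Δz = 167 − 93 = 74 m.
N² = (9.8/1027.143) × (1.412/74) = 1.8205 × 10⁻⁴ s⁻².
N = √(1.8205 × 10⁻⁴) = 0.013493 rad s⁻¹, so T = 2π/N = 465.66 s = 7.7610 min ≈ 7.76 min.

7.76 min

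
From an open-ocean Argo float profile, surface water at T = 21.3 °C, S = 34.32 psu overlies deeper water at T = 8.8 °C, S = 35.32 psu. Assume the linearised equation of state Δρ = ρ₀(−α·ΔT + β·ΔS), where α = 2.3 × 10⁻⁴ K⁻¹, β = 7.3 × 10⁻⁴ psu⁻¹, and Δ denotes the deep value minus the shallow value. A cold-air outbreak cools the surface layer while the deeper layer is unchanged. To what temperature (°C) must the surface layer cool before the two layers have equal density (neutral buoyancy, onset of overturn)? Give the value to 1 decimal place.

Neutral buoyancy requires Δρ = 0, i.e. −α(T_deep − T_surf′) + β(S_deep − S_surf) = 0.
T_surf′ = T_deep − (β/α)·ΔS = 8.8 − (7.3 × 10⁻⁴/2.3 × 10⁻⁴)·(+1.00) = 5.626 °C.
Cooling required: 21.3 − (5.626) = 15.674 °C.

5.6 °C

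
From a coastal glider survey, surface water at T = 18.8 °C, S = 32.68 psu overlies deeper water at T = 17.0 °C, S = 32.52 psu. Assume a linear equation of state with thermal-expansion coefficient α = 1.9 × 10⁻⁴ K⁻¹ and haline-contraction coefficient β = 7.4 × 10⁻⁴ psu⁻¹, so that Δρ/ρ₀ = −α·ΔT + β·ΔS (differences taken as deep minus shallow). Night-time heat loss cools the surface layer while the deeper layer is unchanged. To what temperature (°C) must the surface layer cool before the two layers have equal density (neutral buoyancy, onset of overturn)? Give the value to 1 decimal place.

17.6 °C

Neutral buoyancy requires Δρ = 0, i.e. −α(T_deep − T_surf′) + β(S_deep − S_surf) = 0.
T_surf′ = T_deep − (β/α)·ΔS = 17.0 − (7.4 × 10⁻⁴/1.9 × 10⁻⁴)·(-0.16) = 17.623 °C.
Cooling required: 18.8 − (17.623) = 1.177 °C.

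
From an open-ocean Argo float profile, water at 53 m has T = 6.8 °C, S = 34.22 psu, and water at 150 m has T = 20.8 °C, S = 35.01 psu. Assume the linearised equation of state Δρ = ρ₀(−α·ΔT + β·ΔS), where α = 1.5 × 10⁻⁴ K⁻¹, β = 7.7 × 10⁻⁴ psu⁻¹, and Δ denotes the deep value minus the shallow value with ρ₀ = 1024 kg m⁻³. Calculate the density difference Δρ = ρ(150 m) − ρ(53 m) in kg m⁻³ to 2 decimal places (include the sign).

ΔT = +14.0 K, ΔS = +0.79 psu (deep − shallow).
Δρ/ρ₀ = −(1.5 × 10⁻⁴)(+14.0) + (7.7 × 10⁻⁴)(+0.79) = -1.4917 × 10⁻³.
Δρ = 1024 × (-1.4917 × 10⁻³) = -1.53 kg m⁻³.
Negative Δρ: lighter below, statically unstable.

-1.53 kg m⁻³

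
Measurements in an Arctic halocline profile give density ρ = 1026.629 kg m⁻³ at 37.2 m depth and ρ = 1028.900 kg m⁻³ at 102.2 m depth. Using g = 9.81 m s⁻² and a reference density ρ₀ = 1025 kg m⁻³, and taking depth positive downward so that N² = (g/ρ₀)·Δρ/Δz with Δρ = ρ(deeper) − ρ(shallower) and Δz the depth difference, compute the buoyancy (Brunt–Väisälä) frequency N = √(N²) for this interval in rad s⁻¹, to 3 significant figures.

0.0183 rad s⁻¹

Δρ = 1028.900 − 1026.629 = 2.271 kg m⁻³ over Δz = 102.2 − 37.2 = 65 m.
N² = (9.81/1025) × (2.271/65) = 3.3439 × 10⁻⁴ s⁻².
N = √(3.3439 × 10⁻⁴) = 0.018286 rad s⁻¹ ≈ 0.0183 rad s⁻¹.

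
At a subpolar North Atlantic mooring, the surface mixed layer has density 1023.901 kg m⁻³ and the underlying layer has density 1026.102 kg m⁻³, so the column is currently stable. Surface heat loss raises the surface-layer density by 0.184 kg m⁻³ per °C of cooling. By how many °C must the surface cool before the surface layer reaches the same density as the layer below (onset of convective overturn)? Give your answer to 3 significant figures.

12.0 °C

Density deficit of the surface layer: 1026.102 − 1023.901 = 2.201 kg m⁻³.
Required change = 2.201 / 0.184 = 12.0 °C.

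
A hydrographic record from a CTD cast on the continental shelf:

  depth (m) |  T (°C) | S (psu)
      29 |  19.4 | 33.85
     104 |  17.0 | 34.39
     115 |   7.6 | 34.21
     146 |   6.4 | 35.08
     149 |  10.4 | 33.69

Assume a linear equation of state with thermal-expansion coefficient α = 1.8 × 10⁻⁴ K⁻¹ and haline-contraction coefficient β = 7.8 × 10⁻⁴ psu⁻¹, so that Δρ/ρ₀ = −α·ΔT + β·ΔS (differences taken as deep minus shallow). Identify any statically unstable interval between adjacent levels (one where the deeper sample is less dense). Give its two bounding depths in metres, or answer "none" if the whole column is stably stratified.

Evaluate Δρ/ρ₀ = −αΔT + βΔS across each adjacent pair:
  29–104 m: −αΔT+βΔS = −(1.8 × 10⁻⁴)(-2.4)+(7.8 × 10⁻⁴)(+0.54) = 8.5 × 10⁻⁴ → stable
  104–115 m: −αΔT+βΔS = −(1.8 × 10⁻⁴)(-9.4)+(7.8 × 10⁻⁴)(-0.18) = 1.6 × 10⁻³ → stable
  115–146 m: −αΔT+βΔS = −(1.8 × 10⁻⁴)(-1.2)+(7.8 × 10⁻⁴)(+0.87) = 8.9 × 10⁻⁴ → stable
  146–149 m: −αΔT+βΔS = −(1.8 × 10⁻⁴)(+4.0)+(7.8 × 10⁻⁴)(-1.39) = -1.8 × 10⁻³ → UNSTABLE
The 146–149 m interval has Δρ < 0: lighter water underlies denser water.

146–149 m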